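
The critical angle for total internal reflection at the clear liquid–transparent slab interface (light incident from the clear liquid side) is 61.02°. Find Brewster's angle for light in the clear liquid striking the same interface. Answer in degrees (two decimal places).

θ_B ≈ 41.18°

sin θ_c = n₂/n₁, so n₂/n₁ = sin 61.02° = 0.8748.
Brewster: tan θ_B = n₂/n₁ = 0.8748.
θ_B = arctan(0.8748) = 41.18°.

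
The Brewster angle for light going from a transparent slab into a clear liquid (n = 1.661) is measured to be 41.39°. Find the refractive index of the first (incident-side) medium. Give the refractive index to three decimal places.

n ≈ 1.885

At the Brewster angle, tan θ_B = n₂/n₁ with n₁ on the incident side (a transparent slab) and n₂ on the transmitted side (a clear liquid).
n₁ = n₂ / tan θ_B = 1.661 / tan 41.39° = 1.885.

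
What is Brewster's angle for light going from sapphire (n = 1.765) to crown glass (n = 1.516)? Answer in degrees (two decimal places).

θ_B ≈ 40.66°

Here n₂/n₁ = 1.516/1.765 = 0.8589, and Brewster's law gives tan θ_B = n₂/n₁. Taking the arctangent, θ_B = 40.66°.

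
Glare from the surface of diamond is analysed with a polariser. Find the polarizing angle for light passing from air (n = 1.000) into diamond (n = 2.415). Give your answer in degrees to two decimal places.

θ_B ≈ 67.51°

Brewster's condition: tan θ_B = n₂/n₁ = 2.415/1.000 = 2.4150.
θ_B = arctan(2.4150) = 67.51°.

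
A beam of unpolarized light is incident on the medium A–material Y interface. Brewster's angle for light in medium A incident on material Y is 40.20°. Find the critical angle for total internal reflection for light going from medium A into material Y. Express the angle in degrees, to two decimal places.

tan θ_B = n₂/n₁ = tan 40.20° = 0.8451.
Total internal reflection: sin θ_c = n₂/n₁ = 0.8451.
θ_c = arcsin(0.8451) = 57.68°.

θ_c ≈ 57.68°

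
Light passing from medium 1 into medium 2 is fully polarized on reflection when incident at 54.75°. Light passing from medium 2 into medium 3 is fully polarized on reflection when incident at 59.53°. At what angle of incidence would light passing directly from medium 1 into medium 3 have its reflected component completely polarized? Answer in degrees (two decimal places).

n₂/n₁ = tan 54.75° = 1.4150 and n₃/n₂ = tan 59.53° = 1.6997.
Multiplying, n₃/n₁ = 1.4150 × 1.6997 = 2.4050, and θ_B(1→3) = arctan 2.4050 = 67.42°.

θ_B ≈ 67.42°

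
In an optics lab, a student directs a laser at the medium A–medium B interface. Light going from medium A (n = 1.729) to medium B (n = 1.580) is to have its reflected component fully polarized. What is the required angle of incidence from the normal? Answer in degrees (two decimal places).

θ_B ≈ 42.42°

The reflected p-component vanishes when tan θ_B = n₂/n₁.
Brewster's condition: tan θ_B = n₂/n₁ = 1.580/1.729 = 0.9138.
θ_B = arctan(0.9138) = 42.42°.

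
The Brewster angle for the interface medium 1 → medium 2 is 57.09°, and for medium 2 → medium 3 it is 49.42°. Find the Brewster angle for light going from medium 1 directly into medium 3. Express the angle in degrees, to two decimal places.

Each Brewster angle gives a ratio: n₂/n₁ = tan 57.09° = 1.5452, n₃/n₂ = tan 49.42° = 1.1675.
Multiplying, n₃/n₁ = 1.5452 × 1.1675 = 1.8041, and θ_B(1→3) = arctan 1.8041 = 61.00°.

θ_B ≈ 61.00°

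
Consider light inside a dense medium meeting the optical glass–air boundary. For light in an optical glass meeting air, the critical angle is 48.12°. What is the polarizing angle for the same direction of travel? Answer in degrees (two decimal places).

θ_B ≈ 36.67°

n₂/n₁ = sin θ_c = sin 48.12° = 0.7445.
tan θ_B equals the same ratio, so θ_B = arctan(0.7445) = 36.67°.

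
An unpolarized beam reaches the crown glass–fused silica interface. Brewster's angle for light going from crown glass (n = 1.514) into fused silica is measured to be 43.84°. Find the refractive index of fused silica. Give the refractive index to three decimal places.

Full polarization of the reflected beam means tan θ_B = n₂/n₁, where n₁ is the incident medium (crown glass).
n₂ = n₁ tan θ_B = 1.514 × tan 43.84° = 1.454.

n ≈ 1.454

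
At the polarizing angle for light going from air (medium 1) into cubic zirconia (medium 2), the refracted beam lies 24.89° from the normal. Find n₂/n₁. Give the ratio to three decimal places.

n₂/n₁ ≈ 2.155

θ_B + θ_t = 90°, so θ_B = 90° − 24.89° = 65.11°.
Then n₂/n₁ = tan θ_B = tan 65.11° = 2.155.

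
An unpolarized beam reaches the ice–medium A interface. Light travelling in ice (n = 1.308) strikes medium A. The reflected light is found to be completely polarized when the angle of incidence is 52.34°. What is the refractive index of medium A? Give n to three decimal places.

n ≈ 1.695

Brewster's law: tan θ_B = n₂/n₁ (light incident in ice, refracted into medium A).
n₂ = n₁ tan θ_B = 1.308 × tan 52.34° = 1.695.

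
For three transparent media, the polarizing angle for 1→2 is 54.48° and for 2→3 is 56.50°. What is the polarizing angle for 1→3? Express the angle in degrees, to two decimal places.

θ_B ≈ 64.71°

n₂/n₁ = tan 54.48° = 1.4009 and n₃/n₂ = tan 56.50° = 1.5108.
n₃/n₁ = 2.1165. Then tan θ_B(1→3) = n₃/n₁, so θ_B(1→3) = arctan(2.1165) = 64.71°.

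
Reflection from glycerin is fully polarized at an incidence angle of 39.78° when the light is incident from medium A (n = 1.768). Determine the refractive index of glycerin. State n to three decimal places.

n ≈ 1.472

Full polarization of the reflected beam means tan θ_B = n₂/n₁, where n₁ is the incident medium (medium A).
n₂ = n₁ tan θ_B = 1.768 × tan 39.78° = 1.472.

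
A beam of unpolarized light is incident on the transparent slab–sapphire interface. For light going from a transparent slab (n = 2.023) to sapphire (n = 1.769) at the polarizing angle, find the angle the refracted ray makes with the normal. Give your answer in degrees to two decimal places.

θ_t ≈ 48.83°

First find Brewster's angle: tan θ_B = 1.769/2.023 = 0.8744, giving θ_B = 41.17°.
The refracted ray is perpendicular to the reflected ray, so θ_t = 90° − θ_B = 48.83°.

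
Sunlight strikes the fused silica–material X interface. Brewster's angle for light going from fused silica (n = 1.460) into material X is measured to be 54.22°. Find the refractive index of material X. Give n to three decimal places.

n ≈ 2.026

Full polarization of the reflected beam means tan θ_B = n₂/n₁, where n₁ is the incident medium (fused silica).
n₂ = n₁ tan θ_B = 1.460 × tan 54.22° = 2.026.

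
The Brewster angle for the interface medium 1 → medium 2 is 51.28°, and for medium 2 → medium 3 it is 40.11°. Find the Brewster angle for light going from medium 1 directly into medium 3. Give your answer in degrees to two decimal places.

θ_B ≈ 46.42°

tan θ_B(1→2) = n₂/n₁ = tan 51.28° = 1.2473.
tan θ_B(2→3) = n₃/n₂ = tan 40.11° = 0.8424.
n₃/n₁ = 1.0507. Then tan θ_B(1→3) = n₃/n₁, so θ_B(1→3) = arctan(1.0507) = 46.42°.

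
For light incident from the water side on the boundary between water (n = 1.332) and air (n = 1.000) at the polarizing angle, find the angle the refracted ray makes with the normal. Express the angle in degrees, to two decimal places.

First find Brewster's angle: tan θ_B = 1.000/1.332 = 0.7508, giving θ_B = 36.90°.
At Brewster's angle the reflected and refracted rays are perpendicular, so θ_t = 90° − θ_B = 90° − 36.90° = 53.10°.

θ_t ≈ 53.10°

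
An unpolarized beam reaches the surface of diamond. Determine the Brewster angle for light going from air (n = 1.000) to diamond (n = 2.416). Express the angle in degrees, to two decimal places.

θ_B ≈ 67.51°

tan θ_B = n₂/n₁ = 2.416/1.000 = 2.4160.
θ_B = arctan(2.4160) = 67.51°.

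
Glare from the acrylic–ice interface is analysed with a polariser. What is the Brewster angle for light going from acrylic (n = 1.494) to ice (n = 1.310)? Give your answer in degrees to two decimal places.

θ_B ≈ 41.25°

Here n₂/n₁ = 1.310/1.494 = 0.8768, and Brewster's law gives tan θ_B = n₂/n₁.
So θ_B = arctan 0.8768 = 41.25°.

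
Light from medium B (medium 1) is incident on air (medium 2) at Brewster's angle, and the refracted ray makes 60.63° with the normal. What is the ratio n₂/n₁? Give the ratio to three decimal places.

n₂/n₁ ≈ 0.563

At Brewster incidence θ_B = 90° − θ_t = 90° − 60.63° = 29.37°.
Then n₂/n₁ = tan θ_B = tan 29.37° = 0.563.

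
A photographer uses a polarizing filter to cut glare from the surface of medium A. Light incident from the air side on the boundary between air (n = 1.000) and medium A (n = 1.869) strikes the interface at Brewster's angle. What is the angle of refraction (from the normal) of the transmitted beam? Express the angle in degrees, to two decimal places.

θ_B = arctan(n₂/n₁) = arctan(1.869/1.000) = 61.85°.
Since θ_B + θ_t = 90° at Brewster incidence, θ_t = 90° − 61.85° = 28.15°.

θ_t ≈ 28.15°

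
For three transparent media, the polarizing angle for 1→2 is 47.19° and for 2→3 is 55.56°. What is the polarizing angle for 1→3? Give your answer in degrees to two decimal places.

θ_B ≈ 57.58°

n₂/n₁ = tan 47.19° = 1.0795 and n₃/n₂ = tan 55.56° = 1.4583.
n₃/n₁ = 1.5742. Then tan θ_B(1→3) = n₃/n₁, so θ_B(1→3) = arctan(1.5742) = 57.58°.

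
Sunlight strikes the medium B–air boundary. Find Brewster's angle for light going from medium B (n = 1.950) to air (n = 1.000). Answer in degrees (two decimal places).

θ_B ≈ 27.15°

tan θ_B = n₂/n₁ = 1.000/1.950 = 0.5128. Taking the arctangent, θ_B = 27.15°.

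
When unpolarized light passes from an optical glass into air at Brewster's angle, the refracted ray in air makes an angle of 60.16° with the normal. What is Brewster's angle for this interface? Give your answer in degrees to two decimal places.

At Brewster's angle the reflected and refracted rays are perpendicular, so θ_B + θ_t = 90°.
θ_B = 90° − 60.16° = 29.84°.

θ_B ≈ 29.84°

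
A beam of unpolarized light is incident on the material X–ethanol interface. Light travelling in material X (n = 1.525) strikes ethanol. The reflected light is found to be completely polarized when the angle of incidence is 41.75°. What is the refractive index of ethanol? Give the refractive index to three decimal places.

n ≈ 1.361

Full polarization of the reflected beam means tan θ_B = n₂/n₁, where n₁ is the incident medium (material X).
n₂ = n₁ tan θ_B = 1.525 × tan 41.75° = 1.361.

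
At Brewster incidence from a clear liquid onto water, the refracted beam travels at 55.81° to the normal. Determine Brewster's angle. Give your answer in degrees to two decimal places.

θ_B ≈ 34.19°

Brewster's condition makes the reflected and refracted beams perpendicular: θ_B + θ_t = 90°.
θ_B = 90° − 55.81° = 34.19°.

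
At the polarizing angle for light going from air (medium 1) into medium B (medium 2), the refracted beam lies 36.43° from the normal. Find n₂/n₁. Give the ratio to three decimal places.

n₂/n₁ ≈ 1.355

At Brewster incidence θ_B = 90° − θ_t = 90° − 36.43° = 53.57°.
Then n₂/n₁ = tan θ_B = tan 53.57° = 1.355.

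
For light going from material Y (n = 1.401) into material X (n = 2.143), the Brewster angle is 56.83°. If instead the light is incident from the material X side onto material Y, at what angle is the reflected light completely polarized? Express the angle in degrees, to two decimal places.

tan θ_B' = n₁/n₂ = 1/tan θ_B, so θ_B' = 90° − θ_B.
θ_B' = 90° − 56.83° = 33.17°.

θ_B' ≈ 33.17°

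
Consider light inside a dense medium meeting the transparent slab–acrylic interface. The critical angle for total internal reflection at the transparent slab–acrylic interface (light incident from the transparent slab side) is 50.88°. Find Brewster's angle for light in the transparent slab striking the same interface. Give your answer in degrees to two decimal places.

sin θ_c = n₂/n₁, so n₂/n₁ = sin 50.88° = 0.7758.
Brewster: tan θ_B = n₂/n₁ = 0.7758.
θ_B = arctan(0.7758) = 37.81°.

θ_B ≈ 37.81°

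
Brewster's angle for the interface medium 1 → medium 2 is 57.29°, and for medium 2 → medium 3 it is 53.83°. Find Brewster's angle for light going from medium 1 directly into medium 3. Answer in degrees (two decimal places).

Each Brewster angle gives a ratio: n₂/n₁ = tan 57.29° = 1.5571, n₃/n₂ = tan 53.83° = 1.3678.
So n₃/n₁ = (n₂/n₁)(n₃/n₂) = 1.5571 × 1.3678 = 2.1298.
θ_B(1→3) = arctan(2.1298) = 64.85°.

θ_B ≈ 64.85°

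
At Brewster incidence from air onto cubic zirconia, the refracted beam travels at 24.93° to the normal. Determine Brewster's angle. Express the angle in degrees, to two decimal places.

Brewster's condition makes the reflected and refracted beams perpendicular: θ_B + θ_t = 90°.
So θ_B = 90° − θ_t = 90° − 24.93° = 65.07°.

θ_B ≈ 65.07°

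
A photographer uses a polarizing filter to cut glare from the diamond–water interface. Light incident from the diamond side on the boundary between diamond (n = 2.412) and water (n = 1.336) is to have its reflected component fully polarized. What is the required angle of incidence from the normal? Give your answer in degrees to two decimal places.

θ_B ≈ 28.98°

At Brewster's angle the reflected and refracted rays are perpendicular, which with Snell's law gives tan θ_B = n₂/n₁.
tan θ_B = n₂/n₁ = 1.336/2.412 = 0.5539.
So θ_B = arctan 0.5539 = 28.98°.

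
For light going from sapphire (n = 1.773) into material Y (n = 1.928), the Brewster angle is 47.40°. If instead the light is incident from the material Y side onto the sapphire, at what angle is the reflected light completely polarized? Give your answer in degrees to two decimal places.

θ_B' ≈ 42.60°

tan θ_B' = n₁/n₂ = 1/tan θ_B, so θ_B' = 90° − θ_B.
θ_B' = 90° − 47.40° = 42.60°.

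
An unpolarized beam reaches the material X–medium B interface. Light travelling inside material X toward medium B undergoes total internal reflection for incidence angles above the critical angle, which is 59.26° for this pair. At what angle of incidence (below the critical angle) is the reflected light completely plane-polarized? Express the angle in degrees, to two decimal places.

At the critical angle sin θ_c = n₂/n₁, giving n₂/n₁ = sin 59.26° = 0.8595.
Then tan θ_B = n₂/n₁ = 0.8595, so θ_B = arctan 0.8595 = 40.68°.

θ_B ≈ 40.68°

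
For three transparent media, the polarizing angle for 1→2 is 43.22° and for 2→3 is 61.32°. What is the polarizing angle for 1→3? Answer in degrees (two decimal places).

θ_B ≈ 59.80°

tan θ_B(1→2) = n₂/n₁ = tan 43.22° = 0.9397.
tan θ_B(2→3) = n₃/n₂ = tan 61.32° = 1.8281.
So n₃/n₁ = (n₂/n₁)(n₃/n₂) = 0.9397 × 1.8281 = 1.7179.
θ_B(1→3) = arctan(1.7179) = 59.80°.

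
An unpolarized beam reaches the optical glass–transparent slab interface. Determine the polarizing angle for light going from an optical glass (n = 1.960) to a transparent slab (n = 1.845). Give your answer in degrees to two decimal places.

θ_B ≈ 43.27°

The reflected p-component vanishes when tan θ_B = n₂/n₁.
Here n₂/n₁ = 1.845/1.960 = 0.9413, and Brewster's law gives tan θ_B = n₂/n₁. Taking the arctangent, θ_B = 43.27°.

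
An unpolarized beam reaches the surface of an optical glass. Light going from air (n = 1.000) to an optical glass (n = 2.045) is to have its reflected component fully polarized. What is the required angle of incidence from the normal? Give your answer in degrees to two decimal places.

θ_B ≈ 63.94°

Here n₂/n₁ = 2.045/1.000 = 2.0450, and Brewster's law gives tan θ_B = n₂/n₁. Taking the arctangent, θ_B = 63.94°.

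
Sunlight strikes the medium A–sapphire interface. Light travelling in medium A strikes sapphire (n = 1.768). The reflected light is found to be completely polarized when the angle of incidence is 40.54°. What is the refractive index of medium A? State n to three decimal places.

n ≈ 2.067

Full polarization of the reflected beam means tan θ_B = n₂/n₁, where n₁ is the incident medium (medium A).
n₁ = n₂ / tan θ_B = 1.768 / tan 40.54° = 2.067.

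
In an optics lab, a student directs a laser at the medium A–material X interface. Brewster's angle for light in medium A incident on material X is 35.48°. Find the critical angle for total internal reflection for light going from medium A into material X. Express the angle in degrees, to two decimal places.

tan θ_B = n₂/n₁ = tan 35.48° = 0.7128.
Total internal reflection: sin θ_c = n₂/n₁ = 0.7128.
θ_c = arcsin(0.7128) = 45.46°.

θ_c ≈ 45.46°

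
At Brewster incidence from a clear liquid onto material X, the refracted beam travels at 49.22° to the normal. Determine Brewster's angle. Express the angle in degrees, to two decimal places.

θ_B ≈ 40.78°

At Brewster's angle the reflected and refracted rays are perpendicular, so θ_B + θ_t = 90°.
So θ_B = 90° − θ_t = 90° − 49.22° = 40.78°.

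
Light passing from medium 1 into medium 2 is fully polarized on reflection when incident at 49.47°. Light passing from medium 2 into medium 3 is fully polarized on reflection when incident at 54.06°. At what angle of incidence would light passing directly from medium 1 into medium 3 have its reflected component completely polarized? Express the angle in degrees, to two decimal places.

tan θ_B(1→2) = n₂/n₁ = tan 49.47° = 1.1696.
tan θ_B(2→3) = n₃/n₂ = tan 54.06° = 1.3794.
n₃/n₁ = 1.6134. Then tan θ_B(1→3) = n₃/n₁, so θ_B(1→3) = arctan(1.6134) = 58.21°.

θ_B ≈ 58.21°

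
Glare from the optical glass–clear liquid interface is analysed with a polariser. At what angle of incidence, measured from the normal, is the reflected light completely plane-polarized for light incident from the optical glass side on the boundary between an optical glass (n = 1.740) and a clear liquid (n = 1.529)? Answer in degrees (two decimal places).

The reflected p-component vanishes when tan θ_B = n₂/n₁.
Here n₂/n₁ = 1.529/1.740 = 0.8787, and Brewster's law gives tan θ_B = n₂/n₁.
So θ_B = arctan 0.8787 = 41.31°.

θ_B ≈ 41.31°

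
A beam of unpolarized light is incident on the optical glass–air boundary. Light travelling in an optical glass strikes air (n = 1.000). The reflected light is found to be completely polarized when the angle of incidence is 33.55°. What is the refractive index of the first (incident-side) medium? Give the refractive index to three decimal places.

n ≈ 1.508

Full polarization of the reflected beam means tan θ_B = n₂/n₁, where n₁ is the incident medium (an optical glass).
n₁ = n₂ / tan θ_B = 1.000 / tan 33.55° = 1.508.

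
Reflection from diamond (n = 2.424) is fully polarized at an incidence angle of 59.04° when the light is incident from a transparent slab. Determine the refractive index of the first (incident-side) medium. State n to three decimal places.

n ≈ 1.454

At Brewster's angle, tan θ_B = n₂/n₁ with n₁ on the incident side (a transparent slab) and n₂ on the transmitted side (diamond).
n₁ = n₂ / tan θ_B = 2.424 / tan 59.04° = 1.454.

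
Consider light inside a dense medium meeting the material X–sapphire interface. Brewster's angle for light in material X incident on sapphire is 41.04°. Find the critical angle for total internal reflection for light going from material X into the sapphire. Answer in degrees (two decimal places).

θ_c ≈ 60.52°

n₂/n₁ = tan 41.04° = 0.8705; the critical angle satisfies sin θ_c = n₂/n₁.
θ_c = arcsin(0.8705) = 60.52°.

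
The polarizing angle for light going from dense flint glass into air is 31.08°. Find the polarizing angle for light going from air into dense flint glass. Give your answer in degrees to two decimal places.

θ_B' ≈ 58.92°

The two Brewster angles are complementary: θ_B' = 90° − θ_B = 90° − 31.08° = 58.92°.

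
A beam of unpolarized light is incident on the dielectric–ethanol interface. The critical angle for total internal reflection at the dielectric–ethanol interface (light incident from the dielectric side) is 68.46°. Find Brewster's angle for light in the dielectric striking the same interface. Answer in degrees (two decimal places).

θ_B ≈ 42.93°

At the critical angle sin θ_c = n₂/n₁, giving n₂/n₁ = sin 68.46° = 0.9302.
Then tan θ_B = n₂/n₁ = 0.9302, so θ_B = arctan 0.9302 = 42.93°.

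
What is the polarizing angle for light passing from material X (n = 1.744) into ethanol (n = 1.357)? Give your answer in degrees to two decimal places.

Brewster's condition: tan θ_B = n₂/n₁ = 1.357/1.744 = 0.7781.
So θ_B = arctan 0.7781 = 37.89°.

θ_B ≈ 37.89°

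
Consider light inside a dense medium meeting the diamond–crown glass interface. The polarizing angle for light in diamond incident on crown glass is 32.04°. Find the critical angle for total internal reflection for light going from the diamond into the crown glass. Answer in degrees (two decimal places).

θ_c ≈ 38.74°

From Brewster, n₂/n₁ = tan θ_B = tan 32.04° = 0.6258.
Then sin θ_c = n₂/n₁ = 0.6258, so θ_c = arcsin 0.6258 = 38.74°.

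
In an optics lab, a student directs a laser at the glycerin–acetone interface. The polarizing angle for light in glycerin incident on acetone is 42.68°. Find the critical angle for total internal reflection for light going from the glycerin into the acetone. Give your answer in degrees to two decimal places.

θ_c ≈ 67.24°

n₂/n₁ = tan 42.68° = 0.9221; the critical angle satisfies sin θ_c = n₂/n₁.
θ_c = arcsin(0.9221) = 67.24°.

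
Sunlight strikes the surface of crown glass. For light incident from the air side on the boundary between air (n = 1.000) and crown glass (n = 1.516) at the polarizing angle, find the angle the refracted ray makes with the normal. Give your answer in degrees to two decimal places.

θ_t ≈ 33.41°

First find Brewster's angle: tan θ_B = 1.516/1.000 = 1.5160, giving θ_B = 56.59°.
At Brewster's angle the reflected and refracted rays are perpendicular, so θ_t = 90° − θ_B = 90° − 56.59° = 33.41°.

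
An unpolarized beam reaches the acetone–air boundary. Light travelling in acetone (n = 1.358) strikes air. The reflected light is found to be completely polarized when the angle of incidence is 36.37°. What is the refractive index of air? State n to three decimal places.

At Brewster's angle, tan θ_B = n₂/n₁ with n₁ on the incident side (acetone) and n₂ on the transmitted side (air).
n₂ = n₁ tan θ_B = 1.358 × tan 36.37° = 1.000.

n ≈ 1.000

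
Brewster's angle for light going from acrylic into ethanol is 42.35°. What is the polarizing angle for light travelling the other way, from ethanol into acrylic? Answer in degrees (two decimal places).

θ_B' ≈ 47.65°

The two Brewster angles are complementary: θ_B' = 90° − θ_B = 90° − 42.35° = 47.65°.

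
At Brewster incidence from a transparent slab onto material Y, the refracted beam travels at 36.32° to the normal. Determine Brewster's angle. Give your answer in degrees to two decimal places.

Brewster's condition makes the reflected and refracted beams perpendicular: θ_B + θ_t = 90°.
θ_B = 90° − 36.32° = 53.68°.

θ_B ≈ 53.68°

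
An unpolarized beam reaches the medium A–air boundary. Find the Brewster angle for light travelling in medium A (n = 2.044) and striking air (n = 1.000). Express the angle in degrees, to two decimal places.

θ_B ≈ 26.07°

Brewster's condition: tan θ_B = n₂/n₁ = 1.000/2.044 = 0.4892.
So θ_B = arctan 0.4892 = 26.07°.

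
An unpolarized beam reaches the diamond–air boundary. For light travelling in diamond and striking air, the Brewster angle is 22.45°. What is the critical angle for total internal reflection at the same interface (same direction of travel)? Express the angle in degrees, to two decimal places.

θ_c ≈ 24.41°

tan θ_B = n₂/n₁ = tan 22.45° = 0.4132.
Total internal reflection: sin θ_c = n₂/n₁ = 0.4132.
θ_c = arcsin(0.4132) = 24.41°.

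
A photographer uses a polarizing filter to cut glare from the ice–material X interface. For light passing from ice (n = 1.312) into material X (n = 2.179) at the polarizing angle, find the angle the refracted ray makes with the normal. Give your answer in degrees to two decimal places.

tan θ_B = n₂/n₁ = 2.179/1.312 = 1.6608, so θ_B = 58.95°.
Since θ_B + θ_t = 90° at Brewster incidence, θ_t = 90° − 58.95° = 31.05°.

θ_t ≈ 31.05°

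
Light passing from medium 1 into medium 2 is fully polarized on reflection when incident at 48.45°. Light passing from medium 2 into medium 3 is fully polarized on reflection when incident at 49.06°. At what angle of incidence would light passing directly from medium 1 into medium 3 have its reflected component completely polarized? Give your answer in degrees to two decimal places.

θ_B ≈ 52.45°

n₂/n₁ = tan 48.45° = 1.1283 and n₃/n₂ = tan 49.06° = 1.1528.
So n₃/n₁ = (n₂/n₁)(n₃/n₂) = 1.1283 × 1.1528 = 1.3007.
θ_B(1→3) = arctan(1.3007) = 52.45°.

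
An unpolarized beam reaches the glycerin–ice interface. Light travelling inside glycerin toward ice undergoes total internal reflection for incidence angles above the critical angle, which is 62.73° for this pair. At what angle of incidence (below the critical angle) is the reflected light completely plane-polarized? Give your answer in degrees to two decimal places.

θ_B ≈ 41.63°

n₂/n₁ = sin θ_c = sin 62.73° = 0.8889.
tan θ_B equals the same ratio, so θ_B = arctan(0.8889) = 41.63°.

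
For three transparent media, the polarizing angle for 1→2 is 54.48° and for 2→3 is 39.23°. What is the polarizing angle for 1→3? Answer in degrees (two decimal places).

θ_B ≈ 48.84°

tan θ_B(1→2) = n₂/n₁ = tan 54.48° = 1.4009.
tan θ_B(2→3) = n₃/n₂ = tan 39.23° = 0.8165.
Multiplying, n₃/n₁ = 1.4009 × 0.8165 = 1.1438, and θ_B(1→3) = arctan 1.1438 = 48.84°.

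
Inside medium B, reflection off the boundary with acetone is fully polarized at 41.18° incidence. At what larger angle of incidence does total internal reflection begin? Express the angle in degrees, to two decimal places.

n₂/n₁ = tan 41.18° = 0.8748; the critical angle satisfies sin θ_c = n₂/n₁.
θ_c = arcsin(0.8748) = 61.02°.

θ_c ≈ 61.02°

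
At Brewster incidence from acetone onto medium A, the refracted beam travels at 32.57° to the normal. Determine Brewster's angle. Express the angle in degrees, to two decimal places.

Brewster's condition makes the reflected and refracted beams perpendicular: θ_B + θ_t = 90°.
θ_B = 90° − 32.57° = 57.43°.

θ_B ≈ 57.43°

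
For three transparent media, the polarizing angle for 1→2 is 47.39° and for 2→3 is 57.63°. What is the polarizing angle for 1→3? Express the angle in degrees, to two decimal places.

θ_B ≈ 59.75°

Each Brewster angle gives a ratio: n₂/n₁ = tan 47.39° = 1.0871, n₃/n₂ = tan 57.63° = 1.5776.
So n₃/n₁ = (n₂/n₁)(n₃/n₂) = 1.0871 × 1.5776 = 1.7150.
θ_B(1→3) = arctan(1.7150) = 59.75°.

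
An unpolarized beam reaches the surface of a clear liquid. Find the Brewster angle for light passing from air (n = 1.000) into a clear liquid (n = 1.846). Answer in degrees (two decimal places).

θ_B ≈ 61.56°

Here n₂/n₁ = 1.846/1.000 = 1.8460, and Brewster's law gives tan θ_B = n₂/n₁.
So θ_B = arctan 1.8460 = 61.56°.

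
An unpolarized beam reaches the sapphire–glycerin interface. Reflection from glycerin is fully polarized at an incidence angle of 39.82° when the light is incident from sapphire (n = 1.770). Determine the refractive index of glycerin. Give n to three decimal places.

Full polarization of the reflected beam means tan θ_B = n₂/n₁, where n₁ is the incident medium (sapphire).
n₂ = n₁ tan θ_B = 1.770 × tan 39.82° = 1.476.

n ≈ 1.476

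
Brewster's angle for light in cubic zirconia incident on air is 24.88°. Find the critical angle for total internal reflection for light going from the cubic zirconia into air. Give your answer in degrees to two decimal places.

tan θ_B = n₂/n₁ = tan 24.88° = 0.4638.
Total internal reflection: sin θ_c = n₂/n₁ = 0.4638.
θ_c = arcsin(0.4638) = 27.63°.

θ_c ≈ 27.63°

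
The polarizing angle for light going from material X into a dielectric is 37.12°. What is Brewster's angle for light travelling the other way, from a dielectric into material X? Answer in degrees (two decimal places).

The two Brewster angles are complementary: θ_B' = 90° − θ_B = 90° − 37.12° = 52.88°.

θ_B' ≈ 52.88°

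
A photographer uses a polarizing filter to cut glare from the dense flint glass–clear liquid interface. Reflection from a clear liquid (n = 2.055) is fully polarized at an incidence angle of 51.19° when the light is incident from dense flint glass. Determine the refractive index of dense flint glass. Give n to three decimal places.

n ≈ 1.653

At the Brewster angle, tan θ_B = n₂/n₁ with n₁ on the incident side (dense flint glass) and n₂ on the transmitted side (a clear liquid).
n₁ = n₂ / tan θ_B = 2.055 / tan 51.19° = 1.653.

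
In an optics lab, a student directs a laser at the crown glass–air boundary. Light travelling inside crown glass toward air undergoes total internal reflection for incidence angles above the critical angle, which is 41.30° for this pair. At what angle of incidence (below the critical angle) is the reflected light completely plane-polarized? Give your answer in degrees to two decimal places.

θ_B ≈ 33.42°

At the critical angle sin θ_c = n₂/n₁, giving n₂/n₁ = sin 41.30° = 0.6600.
Then tan θ_B = n₂/n₁ = 0.6600, so θ_B = arctan 0.6600 = 33.42°.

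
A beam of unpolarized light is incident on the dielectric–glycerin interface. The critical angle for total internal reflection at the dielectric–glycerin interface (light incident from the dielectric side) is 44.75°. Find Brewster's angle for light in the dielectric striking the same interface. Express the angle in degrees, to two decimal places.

θ_B ≈ 35.15°

n₂/n₁ = sin θ_c = sin 44.75° = 0.7040.
tan θ_B equals the same ratio, so θ_B = arctan(0.7040) = 35.15°.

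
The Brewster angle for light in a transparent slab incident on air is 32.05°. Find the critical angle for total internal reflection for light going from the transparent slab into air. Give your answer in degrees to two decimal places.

θ_c ≈ 38.76°

n₂/n₁ = tan 32.05° = 0.6261; the critical angle satisfies sin θ_c = n₂/n₁.
θ_c = arcsin(0.6261) = 38.76°.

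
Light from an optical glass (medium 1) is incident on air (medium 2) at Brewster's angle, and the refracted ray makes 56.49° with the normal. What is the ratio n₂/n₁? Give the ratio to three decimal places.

n₂/n₁ ≈ 0.662

At Brewster incidence θ_B = 90° − θ_t = 90° − 56.49° = 33.51°.
Then n₂/n₁ = tan θ_B = tan 33.51° = 0.662.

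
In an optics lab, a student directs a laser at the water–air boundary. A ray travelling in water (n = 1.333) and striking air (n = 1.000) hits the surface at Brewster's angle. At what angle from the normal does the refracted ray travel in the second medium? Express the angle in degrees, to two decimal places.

θ_t ≈ 53.12°

θ_B = arctan(n₂/n₁) = arctan(1.000/1.333) = 36.88°.
Since θ_B + θ_t = 90° at Brewster incidence, θ_t = 90° − 36.88° = 53.12°.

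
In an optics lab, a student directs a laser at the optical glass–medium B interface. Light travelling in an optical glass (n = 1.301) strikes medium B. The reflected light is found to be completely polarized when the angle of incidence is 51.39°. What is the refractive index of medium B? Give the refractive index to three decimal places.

Brewster's law: tan θ_B = n₂/n₁ (light incident in an optical glass, refracted into medium B).
n₂ = n₁ tan θ_B = 1.301 × tan 51.39° = 1.629.

n ≈ 1.629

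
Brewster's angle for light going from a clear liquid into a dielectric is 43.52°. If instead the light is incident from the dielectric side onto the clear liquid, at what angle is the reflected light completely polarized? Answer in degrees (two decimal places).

θ_B' ≈ 46.48°

Reversing the direction swaps n₁ and n₂, so tan θ_B' = 1/tan θ_B and θ_B' = 90° − θ_B.
Hence θ_B' = 90° − 43.52° = 46.48°.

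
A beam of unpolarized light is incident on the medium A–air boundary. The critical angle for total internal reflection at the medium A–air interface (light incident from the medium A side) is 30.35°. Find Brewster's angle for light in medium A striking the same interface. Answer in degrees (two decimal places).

At the critical angle sin θ_c = n₂/n₁, giving n₂/n₁ = sin 30.35° = 0.5053.
Then tan θ_B = n₂/n₁ = 0.5053, so θ_B = arctan 0.5053 = 26.81°.

θ_B ≈ 26.81°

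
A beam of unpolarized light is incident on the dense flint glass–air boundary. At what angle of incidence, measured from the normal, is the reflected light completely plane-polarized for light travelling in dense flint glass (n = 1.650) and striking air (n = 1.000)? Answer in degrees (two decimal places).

θ_B ≈ 31.22°

Brewster's condition: tan θ_B = n₂/n₁ = 1.000/1.650 = 0.6061.
θ_B = arctan(0.6061) = 31.22°.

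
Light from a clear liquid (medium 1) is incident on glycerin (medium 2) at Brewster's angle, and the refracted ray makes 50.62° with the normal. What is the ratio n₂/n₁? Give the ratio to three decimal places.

θ_B + θ_t = 90°, so θ_B = 90° − 50.62° = 39.38°.
tan θ_B = n₂/n₁, so n₂/n₁ = tan 39.38° = 0.821.

n₂/n₁ ≈ 0.821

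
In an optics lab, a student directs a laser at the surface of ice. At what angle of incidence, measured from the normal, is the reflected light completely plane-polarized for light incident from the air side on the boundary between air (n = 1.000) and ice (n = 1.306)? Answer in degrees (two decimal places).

θ_B ≈ 52.56°

Brewster's condition: tan θ_B = n₂/n₁ = 1.306/1.000 = 1.3060. Taking the arctangent, θ_B = 52.56°.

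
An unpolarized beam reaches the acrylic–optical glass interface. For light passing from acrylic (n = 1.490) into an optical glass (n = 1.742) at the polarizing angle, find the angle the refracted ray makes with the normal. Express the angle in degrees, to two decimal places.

First find Brewster's angle: tan θ_B = 1.742/1.490 = 1.1691, giving θ_B = 49.46°.
At Brewster's angle the reflected and refracted rays are perpendicular, so θ_t = 90° − θ_B = 90° − 49.46° = 40.54°.

θ_t ≈ 40.54°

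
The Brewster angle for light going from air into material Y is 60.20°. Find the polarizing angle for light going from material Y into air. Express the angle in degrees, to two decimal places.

tan θ_B' = n₁/n₂ = 1/tan θ_B, so θ_B' = 90° − θ_B.
θ_B' = 90° − 60.20° = 29.80°.

θ_B' ≈ 29.80°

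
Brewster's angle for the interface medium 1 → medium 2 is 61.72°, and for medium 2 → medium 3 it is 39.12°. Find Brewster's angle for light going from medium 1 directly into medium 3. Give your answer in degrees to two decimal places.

θ_B ≈ 56.51°

n₂/n₁ = tan 61.72° = 1.8588 and n₃/n₂ = tan 39.12° = 0.8133.
n₃/n₁ = 1.5116. Then tan θ_B(1→3) = n₃/n₁, so θ_B(1→3) = arctan(1.5116) = 56.51°.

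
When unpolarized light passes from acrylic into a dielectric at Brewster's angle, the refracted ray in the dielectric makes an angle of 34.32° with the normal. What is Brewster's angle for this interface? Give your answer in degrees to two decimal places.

Since the reflected and refracted rays are at right angles at the polarizing angle, θ_B + θ_t = 90°.
So θ_B = 90° − θ_t = 90° − 34.32° = 55.68°.

θ_B ≈ 55.68°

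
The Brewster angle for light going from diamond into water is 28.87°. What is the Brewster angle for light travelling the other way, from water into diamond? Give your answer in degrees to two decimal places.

Reversing the direction swaps n₁ and n₂, so tan θ_B' = 1/tan θ_B and θ_B' = 90° − θ_B.
Hence θ_B' = 90° − 28.87° = 61.13°.

θ_B' ≈ 61.13°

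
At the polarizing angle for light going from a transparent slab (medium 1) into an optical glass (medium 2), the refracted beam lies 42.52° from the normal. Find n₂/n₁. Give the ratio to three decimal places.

n₂/n₁ ≈ 1.091

θ_B + θ_t = 90°, so θ_B = 90° − 42.52° = 47.48°.
Then n₂/n₁ = tan θ_B = tan 47.48° = 1.091.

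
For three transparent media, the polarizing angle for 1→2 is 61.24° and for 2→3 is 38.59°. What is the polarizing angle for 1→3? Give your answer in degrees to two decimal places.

n₂/n₁ = tan 61.24° = 1.8220 and n₃/n₂ = tan 38.59° = 0.7980.
So n₃/n₁ = (n₂/n₁)(n₃/n₂) = 1.8220 × 0.7980 = 1.4540.
θ_B(1→3) = arctan(1.4540) = 55.48°.

θ_B ≈ 55.48°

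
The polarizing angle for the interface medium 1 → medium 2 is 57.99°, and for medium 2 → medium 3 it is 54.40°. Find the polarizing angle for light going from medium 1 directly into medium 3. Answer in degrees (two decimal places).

tan θ_B(1→2) = n₂/n₁ = tan 57.99° = 1.5997.
tan θ_B(2→3) = n₃/n₂ = tan 54.40° = 1.3968.
Multiplying, n₃/n₁ = 1.5997 × 1.3968 = 2.2345, and θ_B(1→3) = arctan 2.2345 = 65.89°.

θ_B ≈ 65.89°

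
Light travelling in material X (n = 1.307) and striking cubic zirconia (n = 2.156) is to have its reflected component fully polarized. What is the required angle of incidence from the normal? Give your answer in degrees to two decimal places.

tan θ_B = n₂/n₁ = 2.156/1.307 = 1.6496. Taking the arctangent, θ_B = 58.78°.

θ_B ≈ 58.78°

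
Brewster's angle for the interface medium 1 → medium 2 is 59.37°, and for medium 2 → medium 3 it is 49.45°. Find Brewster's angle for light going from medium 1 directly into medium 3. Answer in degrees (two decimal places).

θ_B ≈ 63.13°

tan θ_B(1→2) = n₂/n₁ = tan 59.37° = 1.6889.
tan θ_B(2→3) = n₃/n₂ = tan 49.45° = 1.1688.
So n₃/n₁ = (n₂/n₁)(n₃/n₂) = 1.6889 × 1.1688 = 1.9739.
θ_B(1→3) = arctan(1.9739) = 63.13°.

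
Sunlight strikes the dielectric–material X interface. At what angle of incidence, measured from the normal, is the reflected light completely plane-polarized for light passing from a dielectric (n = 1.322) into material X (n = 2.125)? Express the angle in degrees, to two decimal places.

At Brewster's angle the reflected and refracted rays are perpendicular, which with Snell's law gives tan θ_B = n₂/n₁.
Here n₂/n₁ = 2.125/1.322 = 1.6074, and Brewster's law gives tan θ_B = n₂/n₁.
So θ_B = arctan 1.6074 = 58.11°.

θ_B ≈ 58.11°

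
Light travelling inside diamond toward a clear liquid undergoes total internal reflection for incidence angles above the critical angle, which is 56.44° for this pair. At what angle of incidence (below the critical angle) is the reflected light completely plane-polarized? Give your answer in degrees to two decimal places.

n₂/n₁ = sin θ_c = sin 56.44° = 0.8333.
tan θ_B equals the same ratio, so θ_B = arctan(0.8333) = 39.80°.

θ_B ≈ 39.80°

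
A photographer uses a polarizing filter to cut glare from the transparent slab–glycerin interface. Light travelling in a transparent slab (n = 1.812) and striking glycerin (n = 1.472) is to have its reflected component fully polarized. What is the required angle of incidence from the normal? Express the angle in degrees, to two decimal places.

The reflected p-component vanishes when tan θ_B = n₂/n₁.
tan θ_B = n₂/n₁ = 1.472/1.812 = 0.8124.
So θ_B = arctan 0.8124 = 39.09°.

θ_B ≈ 39.09°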